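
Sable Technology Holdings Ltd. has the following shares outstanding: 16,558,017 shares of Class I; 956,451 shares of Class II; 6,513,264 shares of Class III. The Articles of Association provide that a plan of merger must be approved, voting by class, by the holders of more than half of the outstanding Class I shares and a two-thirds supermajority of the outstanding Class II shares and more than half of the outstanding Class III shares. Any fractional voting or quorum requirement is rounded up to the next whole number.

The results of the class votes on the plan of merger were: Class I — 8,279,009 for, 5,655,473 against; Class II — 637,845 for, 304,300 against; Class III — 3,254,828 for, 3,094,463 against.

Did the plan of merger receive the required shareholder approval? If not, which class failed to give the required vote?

Class I: a majority of 16558017 is 8279009; 8,279,009 required, 8,279,009 in favor — approved.
Class II: 2/3 of 956451 = 637634; 637,634 required, 637,845 in favor — approved.
Class III: a majority of 6513264 is 3256633; 3,256,633 required, 3,254,828 in favor — not approved.

Not approved — the Class III shares did not give the required vote.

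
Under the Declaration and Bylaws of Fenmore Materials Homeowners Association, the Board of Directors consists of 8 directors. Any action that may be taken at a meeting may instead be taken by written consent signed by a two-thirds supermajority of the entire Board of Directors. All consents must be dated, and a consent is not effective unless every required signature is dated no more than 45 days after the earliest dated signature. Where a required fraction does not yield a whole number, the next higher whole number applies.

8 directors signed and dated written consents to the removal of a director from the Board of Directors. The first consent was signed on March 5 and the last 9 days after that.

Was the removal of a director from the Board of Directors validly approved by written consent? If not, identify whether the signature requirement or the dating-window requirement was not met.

Effective — both the signature and dating-window requirements are satisfied.

Signatures required: a two-thirds supermajority of 8 — 2/3 of 8 = 5.33, rounded up to 6, so 6 needed; 8 signed. Sufficient.
Dating window: the latest signature is 9 days after the earliest; the limit is 45 days. Within the window.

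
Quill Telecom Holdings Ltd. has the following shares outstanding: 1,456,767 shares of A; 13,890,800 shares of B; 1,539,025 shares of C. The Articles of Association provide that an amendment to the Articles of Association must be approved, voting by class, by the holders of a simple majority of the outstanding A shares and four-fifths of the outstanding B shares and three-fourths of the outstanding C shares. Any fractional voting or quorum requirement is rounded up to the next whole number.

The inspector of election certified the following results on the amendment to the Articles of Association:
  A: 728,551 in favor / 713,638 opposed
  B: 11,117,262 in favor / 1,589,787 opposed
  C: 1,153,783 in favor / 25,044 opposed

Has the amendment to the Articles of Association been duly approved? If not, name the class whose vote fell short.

A: a majority of 1456767 is 728384; 728,384 required, 728,551 in favor — approved.
B: 4/5 of 13890800 = 11112640; 11,112,640 required, 11,117,262 in favor — approved.
C: 3/4 of 1539025 = 1154268.75, rounded up to 1154269; 1,154,269 required, 1,153,783 in favor — not approved.

Not approved — the C shares did not give the required vote.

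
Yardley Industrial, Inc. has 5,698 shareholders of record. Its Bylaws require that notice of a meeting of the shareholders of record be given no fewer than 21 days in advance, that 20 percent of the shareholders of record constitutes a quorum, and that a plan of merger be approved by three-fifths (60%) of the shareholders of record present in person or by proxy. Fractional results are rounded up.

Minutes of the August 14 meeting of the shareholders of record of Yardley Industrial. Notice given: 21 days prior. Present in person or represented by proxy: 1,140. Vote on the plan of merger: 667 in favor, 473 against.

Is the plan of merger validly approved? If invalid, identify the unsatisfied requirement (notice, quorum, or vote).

Invalid — vote requirement not satisfied.

Notice: 21 days given; 21 required. Satisfied.
Quorum: 20% of 5,698 = 1,139.60, rounded up to 1,140; 1,140 present. Satisfied.
Vote: requires three-fifths of those present (1,140); 3/5 of 1140 = 684, so 684 needed; 667 in favor. Not satisfied.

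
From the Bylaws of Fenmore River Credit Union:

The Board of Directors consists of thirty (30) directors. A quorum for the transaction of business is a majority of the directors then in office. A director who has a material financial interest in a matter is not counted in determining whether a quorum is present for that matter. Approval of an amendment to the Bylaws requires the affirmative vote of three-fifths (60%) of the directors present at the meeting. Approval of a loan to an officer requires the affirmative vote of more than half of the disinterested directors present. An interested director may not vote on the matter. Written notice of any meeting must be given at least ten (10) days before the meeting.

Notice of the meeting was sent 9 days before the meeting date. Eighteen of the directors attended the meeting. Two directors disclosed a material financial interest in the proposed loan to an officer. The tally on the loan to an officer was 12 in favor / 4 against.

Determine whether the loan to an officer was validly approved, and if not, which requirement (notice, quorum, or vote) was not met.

Notice: 9 days given; 10 required (9 < 10). Not satisfied.
Quorum: 18 present, but the 2 interested directors do not count, leaving 16. Quorum is 16. Satisfied.
Vote: the loan to an officer requires a majority of the disinterested directors present (18 − 2 = 16). A majority of 16 is 9, so 9 affirmative votes are needed; 12 voted in favor. Satisfied.

Invalid — notice requirement not satisfied.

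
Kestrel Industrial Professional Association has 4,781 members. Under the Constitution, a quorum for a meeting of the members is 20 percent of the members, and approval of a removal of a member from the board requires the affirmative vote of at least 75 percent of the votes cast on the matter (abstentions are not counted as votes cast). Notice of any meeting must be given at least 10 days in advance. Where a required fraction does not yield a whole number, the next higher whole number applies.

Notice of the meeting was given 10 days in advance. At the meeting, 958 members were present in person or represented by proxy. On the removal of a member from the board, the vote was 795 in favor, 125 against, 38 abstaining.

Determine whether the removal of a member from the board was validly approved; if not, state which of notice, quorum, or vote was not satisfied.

Valid — all requirements satisfied.

Notice: 10 days given; 10 required. Satisfied.
Quorum: 20% of 4,781 = 956.20, rounded up to 957; 958 present. Satisfied.
Vote: requires three-fourths of the votes cast (958 − 38 abstaining = 920); 3/4 of 920 = 690, so 690 needed; 795 in favor. Satisfied.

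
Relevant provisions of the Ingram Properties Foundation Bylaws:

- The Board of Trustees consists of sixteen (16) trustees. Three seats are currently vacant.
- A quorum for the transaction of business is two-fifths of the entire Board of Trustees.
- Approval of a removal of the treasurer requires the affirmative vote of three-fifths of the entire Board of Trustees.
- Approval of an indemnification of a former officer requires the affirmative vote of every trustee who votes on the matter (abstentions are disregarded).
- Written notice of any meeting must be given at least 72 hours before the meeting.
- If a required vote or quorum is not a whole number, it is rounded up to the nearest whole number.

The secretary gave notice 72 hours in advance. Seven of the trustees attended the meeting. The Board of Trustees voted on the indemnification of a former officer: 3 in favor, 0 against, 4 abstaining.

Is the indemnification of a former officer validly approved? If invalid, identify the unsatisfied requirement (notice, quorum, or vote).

Notice: 72 hours given; 72 required (72 ≥ 72). Satisfied.
Quorum: 7 present; quorum is 7. Satisfied.
Vote: the indemnification of a former officer requires the unanimous vote of the votes cast (7 present − 4 abstaining = 3). Unanimous means all 3, so 3 affirmative votes are needed; 3 voted in favor. Satisfied.

Valid — all requirements satisfied.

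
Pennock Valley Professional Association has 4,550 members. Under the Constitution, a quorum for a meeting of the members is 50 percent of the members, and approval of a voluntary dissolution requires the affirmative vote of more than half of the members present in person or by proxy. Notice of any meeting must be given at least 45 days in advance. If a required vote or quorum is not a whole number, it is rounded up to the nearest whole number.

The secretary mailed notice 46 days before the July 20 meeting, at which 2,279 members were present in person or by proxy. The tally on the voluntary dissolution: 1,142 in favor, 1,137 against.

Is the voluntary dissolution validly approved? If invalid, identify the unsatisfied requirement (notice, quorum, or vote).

Valid — all requirements satisfied.

Notice: 46 days given; 45 required. Satisfied.
Quorum: 50% of 4,550 = 2,275; 2,279 present. Satisfied.
Vote: requires a majority of those present (2,279); a majority of 2279 is 1140, so 1,140 needed; 1,142 in favor. Satisfied.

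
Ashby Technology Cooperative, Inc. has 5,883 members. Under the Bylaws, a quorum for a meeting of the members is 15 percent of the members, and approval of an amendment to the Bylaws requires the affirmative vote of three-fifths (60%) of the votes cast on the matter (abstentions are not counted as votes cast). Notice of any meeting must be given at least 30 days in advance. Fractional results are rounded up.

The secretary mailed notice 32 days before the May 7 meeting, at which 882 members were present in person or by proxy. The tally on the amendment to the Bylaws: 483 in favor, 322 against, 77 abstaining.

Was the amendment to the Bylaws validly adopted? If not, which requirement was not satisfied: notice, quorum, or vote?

Notice: 32 days given; 30 required. Satisfied.
Quorum: 15% of 5,883 = 882.45, rounded up to 883; 882 present. Not satisfied.
Vote: requires three-fifths of the votes cast (882 − 77 abstaining = 805); 3/5 of 805 = 483, so 483 needed; 483 in favor. Satisfied.

Invalid — quorum requirement not satisfied.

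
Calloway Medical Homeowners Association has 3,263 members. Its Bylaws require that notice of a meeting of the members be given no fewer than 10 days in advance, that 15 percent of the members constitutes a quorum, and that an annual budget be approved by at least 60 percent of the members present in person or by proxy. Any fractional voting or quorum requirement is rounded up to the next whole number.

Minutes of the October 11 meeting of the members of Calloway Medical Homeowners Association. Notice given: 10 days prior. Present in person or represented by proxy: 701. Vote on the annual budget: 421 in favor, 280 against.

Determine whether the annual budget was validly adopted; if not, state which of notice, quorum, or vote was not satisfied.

Notice: 10 days given; 10 required. Satisfied.
Quorum: 15% of 3,263 = 489.45, rounded up to 490; 701 present. Satisfied.
Vote: requires three-fifths of those present (701); 3/5 of 701 = 420.60, rounded up to 421, so 421 needed; 421 in favor. Satisfied.

Valid — all requirements satisfied.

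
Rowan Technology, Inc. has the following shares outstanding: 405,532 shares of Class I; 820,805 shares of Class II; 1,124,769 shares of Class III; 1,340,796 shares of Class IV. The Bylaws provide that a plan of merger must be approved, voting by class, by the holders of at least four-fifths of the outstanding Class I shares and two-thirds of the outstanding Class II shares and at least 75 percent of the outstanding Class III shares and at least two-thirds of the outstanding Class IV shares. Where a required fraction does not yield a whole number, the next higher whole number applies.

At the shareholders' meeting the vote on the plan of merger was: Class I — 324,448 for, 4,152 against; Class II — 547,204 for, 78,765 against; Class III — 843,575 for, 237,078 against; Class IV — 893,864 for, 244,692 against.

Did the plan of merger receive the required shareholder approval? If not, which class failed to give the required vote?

Class I: 4/5 of 405532 = 324425.60, rounded up to 324426; 324,426 required, 324,448 in favor — approved.
Class II: 2/3 of 820805 = 547203.33, rounded up to 547204; 547,204 required, 547,204 in favor — approved.
Class III: 3/4 of 1124769 = 843576.75, rounded up to 843577; 843,577 required, 843,575 in favor — not approved.
Class IV: 2/3 of 1340796 = 893864; 893,864 required, 893,864 in favor — approved.

Not approved — the Class III shares did not give the required vote.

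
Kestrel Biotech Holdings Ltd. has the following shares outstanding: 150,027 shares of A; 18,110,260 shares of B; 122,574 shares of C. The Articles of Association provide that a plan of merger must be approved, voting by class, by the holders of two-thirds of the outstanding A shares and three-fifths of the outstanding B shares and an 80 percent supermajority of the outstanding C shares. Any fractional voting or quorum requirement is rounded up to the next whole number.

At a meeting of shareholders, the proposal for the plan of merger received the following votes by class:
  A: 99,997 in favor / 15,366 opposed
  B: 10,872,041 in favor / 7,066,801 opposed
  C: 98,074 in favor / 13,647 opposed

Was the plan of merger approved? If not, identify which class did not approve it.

A: 2/3 of 150027 = 100018; 100,018 required, 99,997 in favor — not approved.
B: 3/5 of 18110260 = 10866156; 10,866,156 required, 10,872,041 in favor — approved.
C: 4/5 of 122574 = 98059.20, rounded up to 98060; 98,060 required, 98,074 in favor — approved.

Not approved — the A shares did not give the required vote.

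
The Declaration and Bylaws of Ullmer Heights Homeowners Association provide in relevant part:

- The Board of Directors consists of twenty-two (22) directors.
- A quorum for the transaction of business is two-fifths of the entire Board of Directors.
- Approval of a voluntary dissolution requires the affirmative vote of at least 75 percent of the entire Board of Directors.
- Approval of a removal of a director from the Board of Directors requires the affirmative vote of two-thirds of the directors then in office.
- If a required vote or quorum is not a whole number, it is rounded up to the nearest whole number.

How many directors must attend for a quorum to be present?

2/5 of 22 = 8.80, rounded up to 9.

9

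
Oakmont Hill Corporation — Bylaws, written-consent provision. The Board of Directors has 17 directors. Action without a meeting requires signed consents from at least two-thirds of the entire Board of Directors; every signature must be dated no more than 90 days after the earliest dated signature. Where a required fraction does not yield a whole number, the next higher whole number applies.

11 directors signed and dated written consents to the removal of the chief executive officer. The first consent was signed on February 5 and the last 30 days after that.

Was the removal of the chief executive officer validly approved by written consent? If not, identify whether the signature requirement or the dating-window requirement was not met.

Not effective — insufficient signatures.

Signatures required: at least two-thirds of 17 — 2/3 of 17 = 11.33, rounded up to 12, so 12 needed; 11 signed. Insufficient.
Dating window: the latest signature is 30 days after the earliest; the limit is 90 days. Within the window.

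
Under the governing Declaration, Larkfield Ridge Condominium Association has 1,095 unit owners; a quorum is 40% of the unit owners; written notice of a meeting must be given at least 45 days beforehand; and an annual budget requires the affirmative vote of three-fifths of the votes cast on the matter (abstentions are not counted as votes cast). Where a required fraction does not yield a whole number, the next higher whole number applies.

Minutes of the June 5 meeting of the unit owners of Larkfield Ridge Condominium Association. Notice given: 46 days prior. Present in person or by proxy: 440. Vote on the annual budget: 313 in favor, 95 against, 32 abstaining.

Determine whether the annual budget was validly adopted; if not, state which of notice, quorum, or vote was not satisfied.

Notice: 46 days given; 45 required. Satisfied.
Quorum: 40% of 1,095 = 438; 440 present. Satisfied.
Vote: requires three-fifths of the votes cast (440 − 32 abstaining = 408); 3/5 of 408 = 244.80, rounded up to 245, so 245 needed; 313 in favor. Satisfied.

Valid — all requirements satisfied.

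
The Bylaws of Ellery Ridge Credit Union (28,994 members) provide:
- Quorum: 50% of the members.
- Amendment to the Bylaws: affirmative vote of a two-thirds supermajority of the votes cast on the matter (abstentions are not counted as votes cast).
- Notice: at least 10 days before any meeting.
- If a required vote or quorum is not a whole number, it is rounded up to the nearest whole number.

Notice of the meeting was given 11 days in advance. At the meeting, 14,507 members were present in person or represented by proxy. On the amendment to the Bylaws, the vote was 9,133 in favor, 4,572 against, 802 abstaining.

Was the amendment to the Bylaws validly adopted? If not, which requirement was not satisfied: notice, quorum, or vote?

Notice: 11 days given; 10 required. Satisfied.
Quorum: 50% of 28,994 = 14,497; 14,507 present. Satisfied.
Vote: requires two-thirds of the votes cast (14,507 − 802 abstaining = 13,705); 2/3 of 13705 = 9136.67, rounded up to 9137, so 9,137 needed; 9,133 in favor. Not satisfied.

Invalid — vote requirement not satisfied.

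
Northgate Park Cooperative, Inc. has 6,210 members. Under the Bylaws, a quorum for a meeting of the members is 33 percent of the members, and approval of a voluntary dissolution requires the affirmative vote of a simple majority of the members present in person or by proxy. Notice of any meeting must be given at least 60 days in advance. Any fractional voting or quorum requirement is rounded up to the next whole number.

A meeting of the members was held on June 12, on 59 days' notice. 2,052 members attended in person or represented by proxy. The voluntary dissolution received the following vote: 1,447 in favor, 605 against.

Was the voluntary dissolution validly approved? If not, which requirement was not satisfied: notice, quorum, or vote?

Notice: 59 days given; 60 required. Not satisfied.
Quorum: 33% of 6,210 = 2,049.30, rounded up to 2,050; 2,052 present. Satisfied.
Vote: requires a majority of those present (2,052); a majority of 2052 is 1027, so 1,027 needed; 1,447 in favor. Satisfied.

Invalid — notice requirement not satisfied.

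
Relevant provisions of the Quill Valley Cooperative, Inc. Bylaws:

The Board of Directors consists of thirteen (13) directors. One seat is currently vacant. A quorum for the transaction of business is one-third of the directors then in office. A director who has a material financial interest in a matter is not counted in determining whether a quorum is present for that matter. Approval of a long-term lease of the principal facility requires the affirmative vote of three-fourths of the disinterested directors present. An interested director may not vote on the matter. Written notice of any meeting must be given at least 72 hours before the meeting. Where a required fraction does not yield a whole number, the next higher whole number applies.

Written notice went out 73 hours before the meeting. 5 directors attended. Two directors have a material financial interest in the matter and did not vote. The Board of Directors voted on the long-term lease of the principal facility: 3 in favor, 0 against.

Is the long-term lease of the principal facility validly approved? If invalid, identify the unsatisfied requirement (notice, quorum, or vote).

Notice: 73 hours given; 72 required (73 ≥ 72). Satisfied.
Quorum: 5 present, but the 2 interested directors do not count, leaving 3. Quorum is 4. Not satisfied.
Vote: the long-term lease of the principal facility requires three-fourths of the disinterested directors present (5 − 2 = 3). 3/4 of 3 = 2.25, rounded up to 3, so 3 affirmative votes are needed; 3 voted in favor. Satisfied. (Moot — without a quorum no business can be validly transacted.)

Invalid — quorum requirement not satisfied.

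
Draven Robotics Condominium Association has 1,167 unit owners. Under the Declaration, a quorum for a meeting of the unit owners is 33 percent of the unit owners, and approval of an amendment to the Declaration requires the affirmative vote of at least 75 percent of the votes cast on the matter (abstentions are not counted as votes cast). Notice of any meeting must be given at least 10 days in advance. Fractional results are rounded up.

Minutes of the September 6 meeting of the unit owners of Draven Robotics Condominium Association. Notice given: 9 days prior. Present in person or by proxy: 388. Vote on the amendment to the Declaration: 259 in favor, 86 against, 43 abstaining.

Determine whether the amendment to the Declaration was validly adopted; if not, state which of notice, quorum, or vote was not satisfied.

Notice: 9 days given; 10 required. Not satisfied.
Quorum: 33% of 1,167 = 385.11, rounded up to 386; 388 present. Satisfied.
Vote: requires three-fourths of the votes cast (388 − 43 abstaining = 345); 3/4 of 345 = 258.75, rounded up to 259, so 259 needed; 259 in favor. Satisfied.

Invalid — notice requirement not satisfied.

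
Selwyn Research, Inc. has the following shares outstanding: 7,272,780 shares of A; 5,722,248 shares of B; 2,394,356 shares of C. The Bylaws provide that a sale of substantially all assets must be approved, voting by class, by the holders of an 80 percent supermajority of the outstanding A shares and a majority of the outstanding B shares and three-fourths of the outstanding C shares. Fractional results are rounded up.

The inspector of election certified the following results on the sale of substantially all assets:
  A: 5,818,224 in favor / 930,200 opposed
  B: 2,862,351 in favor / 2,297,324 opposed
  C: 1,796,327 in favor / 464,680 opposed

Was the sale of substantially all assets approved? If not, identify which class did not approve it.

Approved — every class gave the required vote.

A: 4/5 of 7272780 = 5818224; 5,818,224 required, 5,818,224 in favor — approved.
B: a majority of 5722248 is 2861125; 2,861,125 required, 2,862,351 in favor — approved.
C: 3/4 of 2394356 = 1795767; 1,795,767 required, 1,796,327 in favor — approved.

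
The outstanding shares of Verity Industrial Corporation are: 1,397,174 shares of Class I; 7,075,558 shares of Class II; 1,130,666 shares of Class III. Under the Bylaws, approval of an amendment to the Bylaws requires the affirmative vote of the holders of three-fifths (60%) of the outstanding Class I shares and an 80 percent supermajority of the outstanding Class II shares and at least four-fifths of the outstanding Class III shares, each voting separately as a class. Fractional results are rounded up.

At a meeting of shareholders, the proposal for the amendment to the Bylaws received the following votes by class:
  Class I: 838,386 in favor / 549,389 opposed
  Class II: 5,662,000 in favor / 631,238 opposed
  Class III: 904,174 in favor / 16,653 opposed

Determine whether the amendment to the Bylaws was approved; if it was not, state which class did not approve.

Not approved — the Class III shares did not give the required vote.

Class I: 3/5 of 1397174 = 838304.40, rounded up to 838305; 838,305 required, 838,386 in favor — approved.
Class II: 4/5 of 7075558 = 5660446.40, rounded up to 5660447; 5,660,447 required, 5,662,000 in favor — approved.
Class III: 4/5 of 1130666 = 904532.80, rounded up to 904533; 904,533 required, 904,174 in favor — not approved.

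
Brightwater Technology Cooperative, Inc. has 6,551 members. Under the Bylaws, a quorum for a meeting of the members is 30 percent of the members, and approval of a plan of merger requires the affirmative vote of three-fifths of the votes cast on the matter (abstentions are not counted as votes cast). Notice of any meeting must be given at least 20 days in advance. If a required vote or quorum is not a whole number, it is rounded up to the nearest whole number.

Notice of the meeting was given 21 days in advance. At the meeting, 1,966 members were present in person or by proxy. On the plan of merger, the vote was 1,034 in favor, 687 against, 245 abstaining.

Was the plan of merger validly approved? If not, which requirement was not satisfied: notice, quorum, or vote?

Notice: 21 days given; 20 required. Satisfied.
Quorum: 30% of 6,551 = 1,965.30, rounded up to 1,966; 1,966 present. Satisfied.
Vote: requires three-fifths of the votes cast (1,966 − 245 abstaining = 1,721); 3/5 of 1721 = 1032.60, rounded up to 1033, so 1,033 needed; 1,034 in favor. Satisfied.

Valid — all requirements satisfied.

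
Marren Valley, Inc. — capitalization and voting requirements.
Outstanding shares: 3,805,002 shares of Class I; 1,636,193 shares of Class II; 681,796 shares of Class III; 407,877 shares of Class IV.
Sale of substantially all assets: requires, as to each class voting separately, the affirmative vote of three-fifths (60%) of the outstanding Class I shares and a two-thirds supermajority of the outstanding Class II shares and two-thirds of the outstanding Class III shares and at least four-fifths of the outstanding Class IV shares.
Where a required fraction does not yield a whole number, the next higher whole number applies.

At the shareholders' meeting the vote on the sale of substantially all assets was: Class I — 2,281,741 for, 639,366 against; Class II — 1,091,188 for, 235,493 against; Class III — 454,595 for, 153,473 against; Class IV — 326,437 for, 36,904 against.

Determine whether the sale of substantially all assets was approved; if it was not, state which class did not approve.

Class I: 3/5 of 3805002 = 2283001.20, rounded up to 2283002; 2,283,002 required, 2,281,741 in favor — not approved.
Class II: 2/3 of 1636193 = 1090795.33, rounded up to 1090796; 1,090,796 required, 1,091,188 in favor — approved.
Class III: 2/3 of 681796 = 454530.67, rounded up to 454531; 454,531 required, 454,595 in favor — approved.
Class IV: 4/5 of 407877 = 326301.60, rounded up to 326302; 326,302 required, 326,437 in favor — approved.

Not approved — the Class I shares did not give the required vote.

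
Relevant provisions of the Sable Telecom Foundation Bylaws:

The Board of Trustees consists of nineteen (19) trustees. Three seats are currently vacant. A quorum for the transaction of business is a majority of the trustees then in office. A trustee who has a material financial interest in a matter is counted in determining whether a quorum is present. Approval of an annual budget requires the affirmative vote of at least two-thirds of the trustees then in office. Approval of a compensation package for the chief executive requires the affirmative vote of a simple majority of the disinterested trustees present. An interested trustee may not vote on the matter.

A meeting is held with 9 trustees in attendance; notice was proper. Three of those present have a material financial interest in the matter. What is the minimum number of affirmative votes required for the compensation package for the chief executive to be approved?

The compensation package for the chief executive requires a majority of the disinterested trustees present (9 − 3 = 6).
A majority of 6 is 4.

4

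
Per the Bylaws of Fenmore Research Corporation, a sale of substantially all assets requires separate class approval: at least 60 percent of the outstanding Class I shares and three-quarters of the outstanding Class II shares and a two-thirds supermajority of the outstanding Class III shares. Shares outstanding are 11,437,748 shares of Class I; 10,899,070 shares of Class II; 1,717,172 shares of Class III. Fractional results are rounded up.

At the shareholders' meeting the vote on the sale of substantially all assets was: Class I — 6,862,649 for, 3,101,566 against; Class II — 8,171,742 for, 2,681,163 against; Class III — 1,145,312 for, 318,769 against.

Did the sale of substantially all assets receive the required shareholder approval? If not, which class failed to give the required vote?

Class I: 3/5 of 11437748 = 6862648.80, rounded up to 6862649; 6,862,649 required, 6,862,649 in favor — approved.
Class II: 3/4 of 10899070 = 8174302.50, rounded up to 8174303; 8,174,303 required, 8,171,742 in favor — not approved.
Class III: 2/3 of 1717172 = 1144781.33, rounded up to 1144782; 1,144,782 required, 1,145,312 in favor — approved.

Not approved — the Class II shares did not give the required vote.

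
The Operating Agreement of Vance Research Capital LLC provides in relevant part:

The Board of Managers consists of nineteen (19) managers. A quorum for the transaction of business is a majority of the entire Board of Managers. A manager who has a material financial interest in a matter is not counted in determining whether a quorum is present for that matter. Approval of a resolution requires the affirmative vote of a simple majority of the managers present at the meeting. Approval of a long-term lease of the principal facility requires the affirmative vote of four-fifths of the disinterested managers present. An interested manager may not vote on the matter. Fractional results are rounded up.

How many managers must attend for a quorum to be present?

10

A majority of 19 is 10.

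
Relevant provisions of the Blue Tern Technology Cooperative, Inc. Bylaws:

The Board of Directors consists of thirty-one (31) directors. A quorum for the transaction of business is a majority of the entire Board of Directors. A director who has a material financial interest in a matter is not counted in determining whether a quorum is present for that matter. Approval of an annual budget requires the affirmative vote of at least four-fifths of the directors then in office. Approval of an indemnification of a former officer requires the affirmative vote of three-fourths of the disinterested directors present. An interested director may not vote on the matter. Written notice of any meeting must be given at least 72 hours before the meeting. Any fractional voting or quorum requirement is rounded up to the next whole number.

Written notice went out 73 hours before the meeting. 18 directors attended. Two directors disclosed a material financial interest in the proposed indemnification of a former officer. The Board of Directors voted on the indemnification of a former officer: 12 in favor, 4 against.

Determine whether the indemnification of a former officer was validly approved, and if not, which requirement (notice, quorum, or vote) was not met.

Notice: 73 hours given; 72 required (73 ≥ 72). Satisfied.
Quorum: 18 present, but the 2 interested directors do not count, leaving 16. Quorum is 16. Satisfied.
Vote: the indemnification of a former officer requires three-fourths of the disinterested directors present (18 − 2 = 16). 3/4 of 16 = 12, so 12 affirmative votes are needed; 12 voted in favor. Satisfied.

Valid — all requirements satisfied.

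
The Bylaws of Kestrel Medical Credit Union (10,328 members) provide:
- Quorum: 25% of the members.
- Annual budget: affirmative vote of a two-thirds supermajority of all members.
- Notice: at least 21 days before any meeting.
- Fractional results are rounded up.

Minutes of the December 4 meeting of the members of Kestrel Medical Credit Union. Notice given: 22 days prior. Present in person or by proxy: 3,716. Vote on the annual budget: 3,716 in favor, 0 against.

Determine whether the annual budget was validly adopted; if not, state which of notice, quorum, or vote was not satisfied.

Notice: 22 days given; 21 required. Satisfied.
Quorum: 25% of 10,328 = 2,582; 3,716 present. Satisfied.
Vote: requires two-thirds of all members (10,328); 2/3 of 10328 = 6885.33, rounded up to 6886, so 6,886 needed; 3,716 in favor. Not satisfied.

Invalid — vote requirement not satisfied.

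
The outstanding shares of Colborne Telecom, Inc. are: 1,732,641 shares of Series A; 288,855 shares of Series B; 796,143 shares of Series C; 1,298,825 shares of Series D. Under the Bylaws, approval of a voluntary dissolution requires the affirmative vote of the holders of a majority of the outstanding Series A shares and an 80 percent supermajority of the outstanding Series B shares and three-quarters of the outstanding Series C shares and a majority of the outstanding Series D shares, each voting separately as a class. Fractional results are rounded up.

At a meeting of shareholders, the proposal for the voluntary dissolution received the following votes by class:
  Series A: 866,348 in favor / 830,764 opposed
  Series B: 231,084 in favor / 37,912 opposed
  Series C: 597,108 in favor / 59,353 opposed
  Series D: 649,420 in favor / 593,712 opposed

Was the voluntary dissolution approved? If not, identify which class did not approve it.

Series A: a majority of 1732641 is 866321; 866,321 required, 866,348 in favor — approved.
Series B: 4/5 of 288855 = 231084; 231,084 required, 231,084 in favor — approved.
Series C: 3/4 of 796143 = 597107.25, rounded up to 597108; 597,108 required, 597,108 in favor — approved.
Series D: a majority of 1298825 is 649413; 649,413 required, 649,420 in favor — approved.

Approved — every class gave the required vote.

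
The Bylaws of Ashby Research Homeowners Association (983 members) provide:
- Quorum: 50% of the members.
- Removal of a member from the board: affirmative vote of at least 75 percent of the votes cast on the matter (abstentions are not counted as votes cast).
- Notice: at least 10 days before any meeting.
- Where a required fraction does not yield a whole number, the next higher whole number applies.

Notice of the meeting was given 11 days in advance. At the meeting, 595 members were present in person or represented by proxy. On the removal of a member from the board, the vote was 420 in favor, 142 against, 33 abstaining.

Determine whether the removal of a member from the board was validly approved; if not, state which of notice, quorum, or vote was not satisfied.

Invalid — vote requirement not satisfied.

Notice: 11 days given; 10 required. Satisfied.
Quorum: 50% of 983 = 491.50, rounded up to 492; 595 present. Satisfied.
Vote: requires three-fourths of the votes cast (595 − 33 abstaining = 562); 3/4 of 562 = 421.50, rounded up to 422, so 422 needed; 420 in favor. Not satisfied.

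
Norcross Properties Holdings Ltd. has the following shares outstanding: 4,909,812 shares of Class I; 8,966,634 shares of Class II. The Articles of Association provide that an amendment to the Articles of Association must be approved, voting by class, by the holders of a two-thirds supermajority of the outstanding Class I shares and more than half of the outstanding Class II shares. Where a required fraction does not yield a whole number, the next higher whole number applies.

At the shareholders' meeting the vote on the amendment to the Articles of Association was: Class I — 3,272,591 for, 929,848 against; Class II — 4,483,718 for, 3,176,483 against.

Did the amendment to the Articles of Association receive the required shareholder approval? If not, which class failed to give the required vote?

Class I: 2/3 of 4909812 = 3273208; 3,273,208 required, 3,272,591 in favor — not approved.
Class II: a majority of 8966634 is 4483318; 4,483,318 required, 4,483,718 in favor — approved.

Not approved — the Class I shares did not give the required vote.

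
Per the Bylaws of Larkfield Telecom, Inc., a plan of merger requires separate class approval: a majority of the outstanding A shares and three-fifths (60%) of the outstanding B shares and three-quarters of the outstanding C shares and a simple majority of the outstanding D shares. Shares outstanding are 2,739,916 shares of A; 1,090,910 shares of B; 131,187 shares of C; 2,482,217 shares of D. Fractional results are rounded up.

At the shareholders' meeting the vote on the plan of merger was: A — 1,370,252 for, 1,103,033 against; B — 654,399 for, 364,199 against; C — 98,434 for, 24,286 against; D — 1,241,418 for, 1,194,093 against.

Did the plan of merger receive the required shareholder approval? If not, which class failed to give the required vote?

A: a majority of 2739916 is 1369959; 1,369,959 required, 1,370,252 in favor — approved.
B: 3/5 of 1090910 = 654546; 654,546 required, 654,399 in favor — not approved.
C: 3/4 of 131187 = 98390.25, rounded up to 98391; 98,391 required, 98,434 in favor — approved.
D: a majority of 2482217 is 1241109; 1,241,109 required, 1,241,418 in favor — approved.

Not approved — the B shares did not give the required vote.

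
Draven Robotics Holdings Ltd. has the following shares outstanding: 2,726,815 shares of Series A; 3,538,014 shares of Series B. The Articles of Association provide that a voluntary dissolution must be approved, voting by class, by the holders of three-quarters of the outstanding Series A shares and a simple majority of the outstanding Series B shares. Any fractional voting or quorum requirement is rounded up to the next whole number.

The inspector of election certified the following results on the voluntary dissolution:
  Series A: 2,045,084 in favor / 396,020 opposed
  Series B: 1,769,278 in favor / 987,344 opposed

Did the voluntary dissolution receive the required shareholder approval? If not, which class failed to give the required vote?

Series A: 3/4 of 2726815 = 2045111.25, rounded up to 2045112; 2,045,112 required, 2,045,084 in favor — not approved.
Series B: a majority of 3538014 is 1769008; 1,769,008 required, 1,769,278 in favor — approved.

Not approved — the Series A shares did not give the required vote.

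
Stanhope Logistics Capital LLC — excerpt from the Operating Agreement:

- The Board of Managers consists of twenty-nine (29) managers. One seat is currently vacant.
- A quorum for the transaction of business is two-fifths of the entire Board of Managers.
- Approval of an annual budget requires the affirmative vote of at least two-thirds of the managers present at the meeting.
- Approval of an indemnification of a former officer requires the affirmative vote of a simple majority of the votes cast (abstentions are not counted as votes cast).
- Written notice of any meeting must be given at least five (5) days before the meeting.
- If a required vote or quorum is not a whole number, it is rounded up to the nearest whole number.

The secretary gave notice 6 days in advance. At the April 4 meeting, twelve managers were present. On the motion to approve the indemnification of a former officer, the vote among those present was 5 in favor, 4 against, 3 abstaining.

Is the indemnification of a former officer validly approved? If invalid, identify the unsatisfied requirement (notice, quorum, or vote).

Valid — all requirements satisfied.

Notice: 6 days given; 5 required (6 ≥ 5). Satisfied.
Quorum: 12 present; quorum is 12. Satisfied.
Vote: the indemnification of a former officer requires a majority of the votes cast (12 present − 3 abstaining = 9). A majority of 9 is 5, so 5 affirmative votes are needed; 5 voted in favor. Satisfied.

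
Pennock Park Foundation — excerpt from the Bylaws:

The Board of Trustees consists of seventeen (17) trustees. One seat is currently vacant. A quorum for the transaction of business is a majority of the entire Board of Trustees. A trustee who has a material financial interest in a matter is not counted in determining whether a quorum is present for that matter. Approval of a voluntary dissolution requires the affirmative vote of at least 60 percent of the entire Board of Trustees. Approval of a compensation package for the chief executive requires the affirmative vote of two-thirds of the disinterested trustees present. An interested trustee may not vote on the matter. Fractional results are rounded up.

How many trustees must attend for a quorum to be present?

9

A majority of 17 is 9.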